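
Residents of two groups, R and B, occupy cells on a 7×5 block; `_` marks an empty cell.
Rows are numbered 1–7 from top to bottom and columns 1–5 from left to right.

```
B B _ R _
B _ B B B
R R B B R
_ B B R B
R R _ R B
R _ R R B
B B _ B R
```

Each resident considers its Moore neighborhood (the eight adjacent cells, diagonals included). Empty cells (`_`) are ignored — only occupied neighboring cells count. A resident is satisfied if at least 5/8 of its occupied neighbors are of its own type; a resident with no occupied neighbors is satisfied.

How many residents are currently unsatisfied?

Row 1: (1,1)B 2/2 satisfied · (1,2)B 3/3 satisfied · (1,4)R 0/3 not
Row 2: (2,1)B 2/4 not · (2,3)B 4/6 satisfied · (2,4)B 4/6 satisfied · (2,5)B 2/4 not
Row 3: (3,1)R 1/3 not · (3,2)R 1/6 not · (3,3)B 5/7 satisfied · (3,4)B 6/8 satisfied · (3,5)R 1/5 not
Row 4: (4,2)B 2/6 not · (4,3)B 3/7 not · (4,4)R 2/7 not · (4,5)B 2/5 not
Row 5: (5,1)R 2/3 satisfied · (5,2)R 3/5 not · (5,4)R 3/7 not · (5,5)B 2/5 not
Row 6: (6,1)R 2/4 not · (6,3)R 3/5 not · (6,4)R 3/6 not · (6,5)B 2/5 not
Row 7: (7,1)B 1/2 not · (7,2)B 1/3 not · (7,4)B 1/4 not · (7,5)R 1/3 not
Unsatisfied: (1,4), (2,1), (2,5), (3,1), (3,2), (3,5), (4,2), (4,3), (4,4), (4,5), (5,2), (5,4), (5,5), (6,1), (6,3), (6,4), (6,5), (7,1), (7,2), (7,4), (7,5) — 21 in total.

21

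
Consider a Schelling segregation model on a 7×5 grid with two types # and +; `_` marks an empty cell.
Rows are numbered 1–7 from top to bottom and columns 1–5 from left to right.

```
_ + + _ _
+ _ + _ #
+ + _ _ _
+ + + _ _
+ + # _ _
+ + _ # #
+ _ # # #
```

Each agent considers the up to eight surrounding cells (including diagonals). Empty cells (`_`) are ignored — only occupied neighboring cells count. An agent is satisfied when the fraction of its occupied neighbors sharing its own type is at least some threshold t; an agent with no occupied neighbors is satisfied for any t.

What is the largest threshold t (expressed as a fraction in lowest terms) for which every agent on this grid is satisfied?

1/5

Row 1: (1,2)+ 3/3 · (1,3)+ 2/2
Row 2: (2,1)+ 3/3 · (2,3)+ 3/3 · (2,5)# — no occupied neighbors
Row 3: (3,1)+ 4/4 · (3,2)+ 6/6
Row 4: (4,1)+ 5/5 · (4,2)+ 6/7 · (4,3)+ 3/4
Row 5: (5,1)+ 5/5 · (5,2)+ 6/7 · (5,3)# 1/5
Row 6: (6,1)+ 4/4 · (6,2)+ 4/6 · (6,4)# 5/5 · (6,5)# 3/3
Row 7: (7,1)+ 2/2 · (7,3)# 2/3 · (7,4)# 4/4 · (7,5)# 3/3
The smallest same-type fraction is 1/5 at (5,3), which reduces to 1/5. Any threshold above that leaves this agent unsatisfied.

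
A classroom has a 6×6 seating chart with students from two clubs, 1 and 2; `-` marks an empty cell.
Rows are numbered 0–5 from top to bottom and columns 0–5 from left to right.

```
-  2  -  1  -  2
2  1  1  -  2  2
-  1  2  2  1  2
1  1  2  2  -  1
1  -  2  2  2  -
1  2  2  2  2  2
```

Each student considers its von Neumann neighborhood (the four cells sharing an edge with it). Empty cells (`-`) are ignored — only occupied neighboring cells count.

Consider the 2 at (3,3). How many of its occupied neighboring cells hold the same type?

Occupied neighbors of (3,3): (2,3)=2, (4,3)=2, (3,2)=2.
Same type (2): 3 of 3.

3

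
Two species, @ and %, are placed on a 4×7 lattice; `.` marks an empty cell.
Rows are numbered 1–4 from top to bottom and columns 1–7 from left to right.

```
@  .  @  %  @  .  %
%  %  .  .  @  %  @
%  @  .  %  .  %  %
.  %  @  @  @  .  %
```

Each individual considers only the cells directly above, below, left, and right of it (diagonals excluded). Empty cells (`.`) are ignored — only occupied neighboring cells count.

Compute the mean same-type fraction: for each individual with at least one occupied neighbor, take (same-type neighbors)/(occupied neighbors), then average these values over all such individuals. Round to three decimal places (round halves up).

0.392

Row 1: (1,1)@ 0/1 · (1,3)@ 0/1 · (1,4)% 0/2 · (1,5)@ 1/2 · (1,7)% 0/1
Row 2: (2,1)% 2/3 · (2,2)% 1/2 · (2,5)@ 1/2 · (2,6)% 1/3 · (2,7)@ 0/3
Row 3: (3,1)% 1/2 · (3,2)@ 0/3 · (3,4)% 0/1 · (3,6)% 2/2 · (3,7)% 2/3
Row 4: (4,2)% 0/2 · (4,3)@ 1/2 · (4,4)@ 2/3 · (4,5)@ 1/1 · (4,7)% 1/1
Sum over 20 individuals: 0/1 + 0/1 + 0/2 + 1/2 + 0/1 + 2/3 + 1/2 + 1/2 + 1/3 + 0/3 + 1/2 + 0/3 + 0/1 + 2/2 + 2/3 + 0/2 + 1/2 + 2/3 + 1/1 + 1/1 = 47/6; mean = 47/6 ÷ 20 = 47/120 = 0.391666… → 0.392.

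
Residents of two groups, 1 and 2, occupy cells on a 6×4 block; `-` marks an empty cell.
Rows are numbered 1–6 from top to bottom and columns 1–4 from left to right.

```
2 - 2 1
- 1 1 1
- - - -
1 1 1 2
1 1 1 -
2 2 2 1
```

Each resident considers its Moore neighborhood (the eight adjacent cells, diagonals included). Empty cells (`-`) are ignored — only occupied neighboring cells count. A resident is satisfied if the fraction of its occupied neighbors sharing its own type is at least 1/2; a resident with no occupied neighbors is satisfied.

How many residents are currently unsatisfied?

Row 1: (1,1)2 0/1 not · (1,3)2 0/4 not · (1,4)1 2/3 satisfied
Row 2: (2,2)1 1/3 not · (2,3)1 3/4 satisfied · (2,4)1 2/3 satisfied
Row 4: (4,1)1 3/3 satisfied · (4,2)1 5/5 satisfied · (4,3)1 3/4 satisfied · (4,4)2 0/2 not
Row 5: (5,1)1 3/5 satisfied · (5,2)1 5/8 satisfied · (5,3)1 4/7 satisfied
Row 6: (6,1)2 1/3 not · (6,2)2 2/5 not · (6,3)2 1/4 not · (6,4)1 1/2 satisfied
Unsatisfied: (1,1), (1,3), (2,2), (4,4), (6,1), (6,2), (6,3) — 7 in total.

7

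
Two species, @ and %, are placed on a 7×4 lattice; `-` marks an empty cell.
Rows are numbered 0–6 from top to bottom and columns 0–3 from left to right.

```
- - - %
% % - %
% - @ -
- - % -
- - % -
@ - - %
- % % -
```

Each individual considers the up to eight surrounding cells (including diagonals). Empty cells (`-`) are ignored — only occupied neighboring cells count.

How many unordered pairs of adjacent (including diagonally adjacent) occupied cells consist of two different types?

4

Scan each occupied cell's neighbors to the right and below (and the two forward diagonals) so each pair is counted once.
Row 0: %(0,3)–%(1,3)=  → 0/1 unlike.
Row 1: %(1,0)–%(1,1)= %(1,0)–%(2,0)= %(1,1)–@(2,2)≠ %(1,1)–%(2,0)= %(1,3)–@(2,2)≠  → 2/5 unlike.
Row 2: @(2,2)–%(3,2)≠  → 1/1 unlike.
Row 3: %(3,2)–%(4,2)=  → 0/1 unlike.
Row 4: %(4,2)–%(5,3)=  → 0/1 unlike.
Row 5: @(5,0)–%(6,1)≠ %(5,3)–%(6,2)=  → 1/2 unlike.
Row 6: %(6,1)–%(6,2)=  → 0/1 unlike.
Total adjacent occupied pairs: 12; unlike-type pairs: 4.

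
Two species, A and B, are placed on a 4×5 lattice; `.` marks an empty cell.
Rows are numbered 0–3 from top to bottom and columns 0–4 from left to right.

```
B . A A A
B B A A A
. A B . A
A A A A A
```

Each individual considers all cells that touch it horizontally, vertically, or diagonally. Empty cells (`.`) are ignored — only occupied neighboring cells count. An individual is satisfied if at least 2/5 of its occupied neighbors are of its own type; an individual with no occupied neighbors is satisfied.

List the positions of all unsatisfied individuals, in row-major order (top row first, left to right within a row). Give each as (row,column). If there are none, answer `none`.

(2,2)

Row 0: (0,0)B 2/2 ✓ · (0,2)A 3/4 ✓ · (0,3)A 5/5 ✓ · (0,4)A 3/3 ✓
Row 1: (1,0)B 2/3 ✓ · (1,1)B 3/6 ✓ · (1,2)A 4/6 ✓ · (1,3)A 6/7 ✓ · (1,4)A 4/4 ✓
Row 2: (2,1)A 4/7 ✓ · (2,2)B 1/7 ✗ · (2,4)A 4/4 ✓
Row 3: (3,0)A 2/2 ✓ · (3,1)A 3/4 ✓ · (3,2)A 3/4 ✓ · (3,3)A 3/4 ✓ · (3,4)A 2/2 ✓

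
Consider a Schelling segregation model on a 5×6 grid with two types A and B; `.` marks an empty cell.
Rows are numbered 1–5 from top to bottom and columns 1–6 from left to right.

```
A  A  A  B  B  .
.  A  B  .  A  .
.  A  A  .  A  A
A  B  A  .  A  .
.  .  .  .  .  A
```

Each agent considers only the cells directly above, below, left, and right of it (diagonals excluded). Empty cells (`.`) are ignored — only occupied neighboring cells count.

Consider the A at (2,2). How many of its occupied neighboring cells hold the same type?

2

Occupied neighbors of (2,2): (1,2)=A, (3,2)=A, (2,3)=B.
Same type (A): 2 of 3.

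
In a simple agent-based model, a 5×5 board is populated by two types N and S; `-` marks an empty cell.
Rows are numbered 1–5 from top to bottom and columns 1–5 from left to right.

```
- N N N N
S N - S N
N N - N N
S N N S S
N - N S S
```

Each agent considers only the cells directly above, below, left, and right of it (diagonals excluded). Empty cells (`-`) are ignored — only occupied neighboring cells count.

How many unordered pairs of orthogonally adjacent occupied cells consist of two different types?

12

Scan each occupied cell's neighbors to the right and below so each pair is counted once.
From row 1: 1 unlike of 6 pairs (running 1/6).
From row 2: 4 unlike of 6 pairs (running 5/12).
From row 3: 3 unlike of 6 pairs (running 8/18).
From row 4: 3 unlike of 8 pairs (running 11/26).
From row 5: 1 unlike of 2 pairs (running 12/28).
Total adjacent occupied pairs: 28; unlike-type pairs: 12.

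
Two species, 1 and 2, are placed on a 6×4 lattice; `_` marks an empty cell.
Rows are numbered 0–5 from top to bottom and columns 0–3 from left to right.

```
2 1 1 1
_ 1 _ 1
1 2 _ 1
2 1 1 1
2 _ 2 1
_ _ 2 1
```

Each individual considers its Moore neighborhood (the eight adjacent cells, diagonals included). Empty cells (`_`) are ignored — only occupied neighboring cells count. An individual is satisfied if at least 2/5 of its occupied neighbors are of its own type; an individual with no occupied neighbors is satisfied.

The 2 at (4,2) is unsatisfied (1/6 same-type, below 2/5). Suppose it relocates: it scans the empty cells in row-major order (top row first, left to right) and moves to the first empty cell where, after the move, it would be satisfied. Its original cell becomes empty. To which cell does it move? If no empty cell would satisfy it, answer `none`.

(1,0)

Vacating (4,2). Empty cells in order:
  (1,0): 2/5 same-type → satisfied — stop here.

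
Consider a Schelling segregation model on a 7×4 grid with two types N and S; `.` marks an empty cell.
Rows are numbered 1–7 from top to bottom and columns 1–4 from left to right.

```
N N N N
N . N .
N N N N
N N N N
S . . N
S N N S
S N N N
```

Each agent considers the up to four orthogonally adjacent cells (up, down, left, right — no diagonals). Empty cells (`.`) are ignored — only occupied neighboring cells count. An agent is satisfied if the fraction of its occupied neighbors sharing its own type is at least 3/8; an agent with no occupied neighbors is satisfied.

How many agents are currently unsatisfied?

1

Row 1: (1,1)N 2/2 satisfied · (1,2)N 2/2 satisfied · (1,3)N 3/3 satisfied · (1,4)N 1/1 satisfied
Row 2: (2,1)N 2/2 satisfied · (2,3)N 2/2 satisfied
Row 3: (3,1)N 3/3 satisfied · (3,2)N 3/3 satisfied · (3,3)N 4/4 satisfied · (3,4)N 2/2 satisfied
Row 4: (4,1)N 2/3 satisfied · (4,2)N 3/3 satisfied · (4,3)N 3/3 satisfied · (4,4)N 3/3 satisfied
Row 5: (5,1)S 1/2 satisfied · (5,4)N 1/2 satisfied
Row 6: (6,1)S 2/3 satisfied · (6,2)N 2/3 satisfied · (6,3)N 2/3 satisfied · (6,4)S 0/3 not
Row 7: (7,1)S 1/2 satisfied · (7,2)N 2/3 satisfied · (7,3)N 3/3 satisfied · (7,4)N 1/2 satisfied
Unsatisfied: (6,4) — 1 in total.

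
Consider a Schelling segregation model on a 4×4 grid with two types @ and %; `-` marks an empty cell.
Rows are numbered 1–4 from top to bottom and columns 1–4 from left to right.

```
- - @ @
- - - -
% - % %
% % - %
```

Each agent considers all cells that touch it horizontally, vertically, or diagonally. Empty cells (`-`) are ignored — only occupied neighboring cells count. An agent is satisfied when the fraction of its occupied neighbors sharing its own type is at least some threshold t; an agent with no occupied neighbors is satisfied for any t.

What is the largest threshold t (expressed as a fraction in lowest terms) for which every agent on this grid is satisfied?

1/1

(1,3)@ 1/1
(1,4)@ 1/1
(3,1)% 2/2
(3,3)% 3/3
(3,4)% 2/2
(4,1)% 2/2
(4,2)% 3/3
(4,4)% 2/2
The smallest same-type fraction is 1/1 at (1,3), which reduces to 1/1. Any threshold above that leaves this agent unsatisfied.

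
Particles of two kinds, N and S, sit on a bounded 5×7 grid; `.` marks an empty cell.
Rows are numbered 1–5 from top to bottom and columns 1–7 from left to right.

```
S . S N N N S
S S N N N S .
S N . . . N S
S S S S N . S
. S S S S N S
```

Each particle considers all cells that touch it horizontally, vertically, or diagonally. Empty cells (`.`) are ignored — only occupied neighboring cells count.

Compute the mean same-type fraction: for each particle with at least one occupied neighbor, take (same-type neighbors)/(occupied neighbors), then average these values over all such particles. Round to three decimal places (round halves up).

0.643

Row 1: (1,1)S 2/2 · (1,3)S 1/4 · (1,4)N 4/5 · (1,5)N 4/5 · (1,6)N 2/4 · (1,7)S 1/2
Row 2: (2,1)S 3/4 · (2,2)S 4/6 · (2,3)N 3/5 · (2,4)N 4/5 · (2,5)N 5/6 · (2,6)S 2/6
Row 3: (3,1)S 4/5 · (3,2)N 1/7 · (3,6)N 2/5 · (3,7)S 2/3
Row 4: (4,1)S 3/4 · (4,2)S 5/6 · (4,3)S 5/6 · (4,4)S 4/5 · (4,5)N 2/5 · (4,7)S 2/4
Row 5: (5,2)S 4/4 · (5,3)S 5/5 · (5,4)S 4/5 · (5,5)S 2/4 · (5,6)N 1/4 · (5,7)S 1/2
Sum over 28 particles: 2/2 + 1/4 + 4/5 + 4/5 + 2/4 + 1/2 + 3/4 + 4/6 + 3/5 + 4/5 + 5/6 + 2/6 + 4/5 + 1/7 + 2/5 + 2/3 + 3/4 + 5/6 + 5/6 + 4/5 + 2/5 + 2/4 + 4/4 + 5/5 + 4/5 + 2/4 + 1/4 + 1/2 = 1891/105; mean = 1891/105 ÷ 28 = 1891/2940 = 0.643197… → 0.643.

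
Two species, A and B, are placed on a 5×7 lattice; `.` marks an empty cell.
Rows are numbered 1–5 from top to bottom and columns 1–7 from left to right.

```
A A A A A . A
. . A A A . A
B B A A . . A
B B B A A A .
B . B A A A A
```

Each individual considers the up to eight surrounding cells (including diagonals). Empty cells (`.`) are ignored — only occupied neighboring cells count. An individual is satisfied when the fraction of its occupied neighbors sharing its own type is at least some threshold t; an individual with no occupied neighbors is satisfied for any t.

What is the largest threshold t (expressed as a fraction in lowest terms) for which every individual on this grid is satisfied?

3/7

Row 1: (1,1)A 1/1 · (1,2)A 3/3 · (1,3)A 4/4 · (1,4)A 5/5 · (1,5)A 3/3 · (1,7)A 1/1
Row 2: (2,3)A 6/7 · (2,4)A 7/7 · (2,5)A 4/4 · (2,7)A 2/2
Row 3: (3,1)B 3/3 · (3,2)B 4/6 · (3,3)A 4/7 · (3,4)A 6/7 · (3,7)A 2/2
Row 4: (4,1)B 4/4 · (4,2)B 6/7 · (4,3)B 3/7 · (4,4)A 5/7 · (4,5)A 6/6 · (4,6)A 5/5
Row 5: (5,1)B 2/2 · (5,3)B 2/4 · (5,4)A 3/5 · (5,5)A 5/5 · (5,6)A 4/4 · (5,7)A 2/2
The smallest same-type fraction is 3/7 at (4,3), which reduces to 3/7. Any threshold above that leaves this individual unsatisfied.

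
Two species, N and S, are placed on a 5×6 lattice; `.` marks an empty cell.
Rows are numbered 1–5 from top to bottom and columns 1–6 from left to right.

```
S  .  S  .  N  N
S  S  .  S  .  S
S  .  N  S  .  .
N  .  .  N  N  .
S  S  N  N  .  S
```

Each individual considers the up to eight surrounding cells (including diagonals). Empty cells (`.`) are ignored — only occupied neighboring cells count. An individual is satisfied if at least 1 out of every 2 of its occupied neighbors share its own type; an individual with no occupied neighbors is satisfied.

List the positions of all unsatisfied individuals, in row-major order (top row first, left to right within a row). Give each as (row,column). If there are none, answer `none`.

(1,5), (2,6), (3,3), (3,4), (4,1), (5,2), (5,6)

(1,1)S 2/2 ✓
(1,3)S 2/2 ✓
(1,5)N 1/3 ✗
(1,6)N 1/2 ✓
(2,1)S 3/3 ✓
(2,2)S 4/5 ✓
(2,4)S 2/4 ✓
(2,6)S 0/2 ✗
(3,1)S 2/3 ✓
(3,3)N 1/4 ✗
(3,4)S 1/4 ✗
(4,1)N 0/3 ✗
(4,4)N 4/5 ✓
(4,5)N 2/4 ✓
(5,1)S 1/2 ✓
(5,2)S 1/3 ✗
(5,3)N 2/3 ✓
(5,4)N 3/3 ✓
(5,6)S 0/1 ✗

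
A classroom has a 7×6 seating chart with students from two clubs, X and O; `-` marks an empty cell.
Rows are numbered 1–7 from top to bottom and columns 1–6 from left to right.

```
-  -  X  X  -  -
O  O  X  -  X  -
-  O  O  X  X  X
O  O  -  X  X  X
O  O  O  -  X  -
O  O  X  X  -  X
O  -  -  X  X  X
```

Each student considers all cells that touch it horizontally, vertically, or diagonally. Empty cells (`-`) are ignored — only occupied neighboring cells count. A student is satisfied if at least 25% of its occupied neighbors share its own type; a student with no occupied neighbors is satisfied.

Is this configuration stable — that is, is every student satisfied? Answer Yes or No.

(1,3)X 2/3 ok
(1,4)X 3/3 ok
(2,1)O 2/2 ok
(2,2)O 3/5 ok
(2,3)X 3/6 ok
(2,5)X 4/4 ok
(3,2)O 5/6 ok
(3,3)O 3/6 ok
(3,4)X 5/6 ok
(3,5)X 6/6 ok
(3,6)X 4/4 ok
(4,1)O 4/4 ok
(4,2)O 6/6 ok
(4,4)X 4/6 ok
(4,5)X 6/6 ok
(4,6)X 4/4 ok
(5,1)O 5/5 ok
(5,2)O 6/7 ok
(5,3)O 3/6 ok
(5,5)X 5/5 ok
(6,1)O 4/4 ok
(6,2)O 5/6 ok
(6,3)X 2/5 ok
(6,4)X 4/5 ok
(6,6)X 3/3 ok
(7,1)O 2/2 ok
(7,4)X 3/3 ok
(7,5)X 4/4 ok
(7,6)X 2/2 ok
All meet the threshold, so the configuration is stable.

Yes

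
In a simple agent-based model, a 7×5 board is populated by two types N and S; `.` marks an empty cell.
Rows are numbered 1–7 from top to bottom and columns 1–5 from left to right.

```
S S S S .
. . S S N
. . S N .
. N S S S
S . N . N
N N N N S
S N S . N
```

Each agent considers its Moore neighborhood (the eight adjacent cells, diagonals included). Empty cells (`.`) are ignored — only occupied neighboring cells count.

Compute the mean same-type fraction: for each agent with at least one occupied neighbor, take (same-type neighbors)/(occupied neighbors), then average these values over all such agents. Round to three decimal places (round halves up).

(1,1)S 1/1
(1,2)S 3/3
(1,3)S 4/4
(1,4)S 3/4
(2,3)S 5/6
(2,4)S 4/6
(2,5)N 1/3
(3,3)S 4/6
(3,4)N 1/7
(4,2)N 1/4
(4,3)S 2/5
(4,4)S 3/6
(4,5)S 1/3
(5,1)S 0/3
(5,3)N 4/6
(5,5)N 1/4
(6,1)N 2/4
(6,2)N 4/7
(6,3)N 4/5
(6,4)N 4/6
(6,5)S 0/3
(7,1)S 0/3
(7,2)N 3/5
(7,3)S 0/4
(7,5)N 1/2
Sum over 25 agents: 1/1 + 3/3 + 4/4 + 3/4 + 5/6 + 4/6 + 1/3 + 4/6 + 1/7 + 1/4 + 2/5 + 3/6 + 1/3 + 0/3 + 4/6 + 1/4 + 2/4 + 4/7 + 4/5 + 4/6 + 0/3 + 0/3 + 3/5 + 0/4 + 1/2 = 5221/420; mean = 5221/420 ÷ 25 = 5221/10500 = 0.497238… → 0.497.

0.497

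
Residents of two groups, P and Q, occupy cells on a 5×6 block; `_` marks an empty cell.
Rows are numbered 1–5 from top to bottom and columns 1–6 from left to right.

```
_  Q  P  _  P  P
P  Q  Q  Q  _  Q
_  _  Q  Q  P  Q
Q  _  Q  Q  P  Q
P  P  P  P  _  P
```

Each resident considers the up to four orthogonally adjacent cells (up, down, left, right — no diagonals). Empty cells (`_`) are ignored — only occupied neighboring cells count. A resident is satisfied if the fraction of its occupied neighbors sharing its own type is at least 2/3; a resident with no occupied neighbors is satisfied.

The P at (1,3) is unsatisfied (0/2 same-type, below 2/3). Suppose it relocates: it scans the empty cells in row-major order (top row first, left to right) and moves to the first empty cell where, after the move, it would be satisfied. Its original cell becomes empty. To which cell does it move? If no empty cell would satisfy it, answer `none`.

Vacating (1,3). Empty cells in order:
  (1,1): 1/2 same-type → still unsatisfied.
  (1,4): 1/2 same-type → still unsatisfied.
  (2,5): 2/4 same-type → still unsatisfied.
  (3,1): 1/2 same-type → still unsatisfied.
  (3,2): 0/2 same-type → still unsatisfied.
  (4,2): 1/3 same-type → still unsatisfied.
  (5,5): 3/3 same-type → satisfied — stop here.

(5,5)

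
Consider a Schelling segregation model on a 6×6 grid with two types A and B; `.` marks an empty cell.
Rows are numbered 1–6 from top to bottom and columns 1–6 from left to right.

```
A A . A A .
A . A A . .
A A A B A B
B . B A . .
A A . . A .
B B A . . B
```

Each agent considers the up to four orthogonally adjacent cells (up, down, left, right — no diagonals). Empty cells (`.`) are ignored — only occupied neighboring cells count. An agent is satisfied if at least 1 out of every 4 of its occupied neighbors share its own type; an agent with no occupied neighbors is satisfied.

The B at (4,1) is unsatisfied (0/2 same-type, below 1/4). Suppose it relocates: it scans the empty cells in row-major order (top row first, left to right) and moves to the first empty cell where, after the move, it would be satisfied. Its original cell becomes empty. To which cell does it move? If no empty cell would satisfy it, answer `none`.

Vacating (4,1). Empty cells in order:
  (1,3): 0/3 same-type → still unsatisfied.
  (1,6): 0/1 same-type → still unsatisfied.
  (2,2): 0/4 same-type → still unsatisfied.
  (2,5): 0/3 same-type → still unsatisfied.
  (2,6): 1/1 same-type → satisfied — stop here.

(2,6)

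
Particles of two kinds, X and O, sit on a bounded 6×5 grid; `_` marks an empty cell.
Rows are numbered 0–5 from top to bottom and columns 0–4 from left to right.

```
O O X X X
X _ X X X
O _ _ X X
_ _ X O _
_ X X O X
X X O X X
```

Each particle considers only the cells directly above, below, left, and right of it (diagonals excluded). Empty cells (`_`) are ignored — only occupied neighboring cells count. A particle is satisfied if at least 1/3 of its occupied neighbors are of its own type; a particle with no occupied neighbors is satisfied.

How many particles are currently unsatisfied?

4

Row 0: (0,0)O 1/2 satisfied · (0,1)O 1/2 satisfied · (0,2)X 2/3 satisfied · (0,3)X 3/3 satisfied · (0,4)X 2/2 satisfied
Row 1: (1,0)X 0/2 not · (1,2)X 2/2 satisfied · (1,3)X 4/4 satisfied · (1,4)X 3/3 satisfied
Row 2: (2,0)O 0/1 not · (2,3)X 2/3 satisfied · (2,4)X 2/2 satisfied
Row 3: (3,2)X 1/2 satisfied · (3,3)O 1/3 satisfied
Row 4: (4,1)X 2/2 satisfied · (4,2)X 2/4 satisfied · (4,3)O 1/4 not · (4,4)X 1/2 satisfied
Row 5: (5,0)X 1/1 satisfied · (5,1)X 2/3 satisfied · (5,2)O 0/3 not · (5,3)X 1/3 satisfied · (5,4)X 2/2 satisfied
Unsatisfied: (1,0), (2,0), (4,3), (5,2) — 4 in total.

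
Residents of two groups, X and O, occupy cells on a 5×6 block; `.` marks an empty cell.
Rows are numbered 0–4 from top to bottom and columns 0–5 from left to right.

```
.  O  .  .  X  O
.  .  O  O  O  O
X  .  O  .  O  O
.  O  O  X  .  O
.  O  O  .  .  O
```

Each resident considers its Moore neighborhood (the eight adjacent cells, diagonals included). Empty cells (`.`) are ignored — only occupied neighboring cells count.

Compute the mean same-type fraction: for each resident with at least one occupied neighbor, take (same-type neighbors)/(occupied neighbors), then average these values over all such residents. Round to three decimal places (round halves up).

Row 0: (0,1)O 1/1 · (0,4)X 0/4 · (0,5)O 2/3
Row 1: (1,2)O 3/3 · (1,3)O 4/5 · (1,4)O 5/6 · (1,5)O 4/5
Row 2: (2,0)X 0/1 · (2,2)O 4/5 · (2,4)O 5/6 · (2,5)O 4/4
Row 3: (3,1)O 4/5 · (3,2)O 4/5 · (3,3)X 0/4 · (3,5)O 3/3
Row 4: (4,1)O 3/3 · (4,2)O 3/4 · (4,5)O 1/1
Sum over 18 residents: 1/1 + 0/4 + 2/3 + 3/3 + 4/5 + 5/6 + 4/5 + 0/1 + 4/5 + 5/6 + 4/4 + 4/5 + 4/5 + 0/4 + 3/3 + 3/3 + 3/4 + 1/1 = 157/12; mean = 157/12 ÷ 18 = 157/216 = 0.726851… → 0.727.

0.727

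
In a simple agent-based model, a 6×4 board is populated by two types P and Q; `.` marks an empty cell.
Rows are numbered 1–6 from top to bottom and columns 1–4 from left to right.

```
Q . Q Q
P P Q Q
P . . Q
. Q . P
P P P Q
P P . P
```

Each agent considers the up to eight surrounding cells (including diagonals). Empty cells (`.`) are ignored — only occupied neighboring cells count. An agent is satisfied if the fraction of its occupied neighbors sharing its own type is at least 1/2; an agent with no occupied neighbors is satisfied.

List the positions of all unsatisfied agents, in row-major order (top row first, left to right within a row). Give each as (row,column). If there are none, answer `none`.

(1,1), (2,2), (4,2), (4,4), (5,4)

(1,1)Q 0/2 ✗
(1,3)Q 3/4 ✓
(1,4)Q 3/3 ✓
(2,1)P 2/3 ✓
(2,2)P 2/5 ✗
(2,3)Q 4/5 ✓
(2,4)Q 4/4 ✓
(3,1)P 2/3 ✓
(3,4)Q 2/3 ✓
(4,2)Q 0/4 ✗
(4,4)P 1/3 ✗
(5,1)P 3/4 ✓
(5,2)P 4/5 ✓
(5,3)P 4/6 ✓
(5,4)Q 0/3 ✗
(6,1)P 3/3 ✓
(6,2)P 4/4 ✓
(6,4)P 1/2 ✓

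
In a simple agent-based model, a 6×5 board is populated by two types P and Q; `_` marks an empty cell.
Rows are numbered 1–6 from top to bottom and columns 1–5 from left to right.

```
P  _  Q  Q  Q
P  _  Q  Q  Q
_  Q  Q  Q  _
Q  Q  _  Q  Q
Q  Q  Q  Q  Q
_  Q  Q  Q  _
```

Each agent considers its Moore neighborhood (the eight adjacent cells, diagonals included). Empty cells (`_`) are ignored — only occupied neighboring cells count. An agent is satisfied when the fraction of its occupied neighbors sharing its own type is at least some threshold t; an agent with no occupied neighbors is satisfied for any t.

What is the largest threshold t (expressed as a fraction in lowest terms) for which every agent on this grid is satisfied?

(1,1)P 1/1
(1,3)Q 3/3
(1,4)Q 5/5
(1,5)Q 3/3
(2,1)P 1/2
(2,3)Q 6/6
(2,4)Q 7/7
(2,5)Q 4/4
(3,2)Q 4/5
(3,3)Q 6/6
(3,4)Q 6/6
(4,1)Q 4/4
(4,2)Q 6/6
(4,4)Q 6/6
(4,5)Q 4/4
(5,1)Q 4/4
(5,2)Q 6/6
(5,3)Q 7/7
(5,4)Q 6/6
(5,5)Q 4/4
(6,2)Q 4/4
(6,3)Q 5/5
(6,4)Q 4/4
The smallest same-type fraction is 1/2 at (2,1), which reduces to 1/2. Any threshold above that leaves this agent unsatisfied.

1/2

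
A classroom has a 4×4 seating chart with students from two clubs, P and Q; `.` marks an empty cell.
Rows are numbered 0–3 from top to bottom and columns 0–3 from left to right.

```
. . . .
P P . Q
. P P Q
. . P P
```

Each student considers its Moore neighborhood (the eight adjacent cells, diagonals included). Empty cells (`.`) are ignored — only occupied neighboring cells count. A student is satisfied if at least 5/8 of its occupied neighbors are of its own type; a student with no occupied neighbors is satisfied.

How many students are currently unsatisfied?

2

(1,0)P 2/2 satisfied
(1,1)P 3/3 satisfied
(1,3)Q 1/2 not
(2,1)P 4/4 satisfied
(2,2)P 4/6 satisfied
(2,3)Q 1/4 not
(3,2)P 3/4 satisfied
(3,3)P 2/3 satisfied
Unsatisfied: (1,3), (2,3) — 2 in total.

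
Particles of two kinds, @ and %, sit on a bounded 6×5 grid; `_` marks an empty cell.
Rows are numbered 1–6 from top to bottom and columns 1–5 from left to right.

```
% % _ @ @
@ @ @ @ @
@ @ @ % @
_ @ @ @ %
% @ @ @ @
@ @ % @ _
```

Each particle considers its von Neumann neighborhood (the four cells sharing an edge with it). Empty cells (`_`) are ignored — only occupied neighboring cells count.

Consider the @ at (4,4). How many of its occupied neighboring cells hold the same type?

Occupied neighbors of (4,4): (3,4)=%, (5,4)=@, (4,3)=@, (4,5)=%.
Same type (@): 2 of 4.

2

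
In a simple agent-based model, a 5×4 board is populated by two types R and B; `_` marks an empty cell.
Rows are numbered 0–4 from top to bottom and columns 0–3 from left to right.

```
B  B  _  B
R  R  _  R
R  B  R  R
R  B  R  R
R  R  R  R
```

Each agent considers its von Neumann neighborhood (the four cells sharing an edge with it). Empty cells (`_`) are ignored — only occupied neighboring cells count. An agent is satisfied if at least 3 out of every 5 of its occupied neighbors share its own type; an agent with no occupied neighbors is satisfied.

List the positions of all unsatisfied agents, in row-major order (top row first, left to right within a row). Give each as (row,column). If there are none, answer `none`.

(0,0), (0,1), (0,3), (1,1), (1,3), (2,1), (3,1)

(0,0)B 1/2 ✗
(0,1)B 1/2 ✗
(0,3)B 0/1 ✗
(1,0)R 2/3 ✓
(1,1)R 1/3 ✗
(1,3)R 1/2 ✗
(2,0)R 2/3 ✓
(2,1)B 1/4 ✗
(2,2)R 2/3 ✓
(2,3)R 3/3 ✓
(3,0)R 2/3 ✓
(3,1)B 1/4 ✗
(3,2)R 3/4 ✓
(3,3)R 3/3 ✓
(4,0)R 2/2 ✓
(4,1)R 2/3 ✓
(4,2)R 3/3 ✓
(4,3)R 2/2 ✓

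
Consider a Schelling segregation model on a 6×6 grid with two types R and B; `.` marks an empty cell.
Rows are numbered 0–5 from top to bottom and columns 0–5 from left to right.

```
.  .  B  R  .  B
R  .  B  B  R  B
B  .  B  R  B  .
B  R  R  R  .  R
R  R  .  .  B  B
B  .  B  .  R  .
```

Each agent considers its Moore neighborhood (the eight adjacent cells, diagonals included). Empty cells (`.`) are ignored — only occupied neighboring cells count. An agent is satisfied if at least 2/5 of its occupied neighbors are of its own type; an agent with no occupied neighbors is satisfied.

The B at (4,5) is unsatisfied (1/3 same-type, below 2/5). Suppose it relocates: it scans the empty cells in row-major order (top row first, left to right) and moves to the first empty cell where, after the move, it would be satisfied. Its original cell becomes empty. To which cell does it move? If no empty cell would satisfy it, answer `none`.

(0,1)

Vacating (4,5). Empty cells in order:
  (0,0): 0/1 same-type → still unsatisfied.
  (0,1): 2/3 same-type → satisfied — stop here.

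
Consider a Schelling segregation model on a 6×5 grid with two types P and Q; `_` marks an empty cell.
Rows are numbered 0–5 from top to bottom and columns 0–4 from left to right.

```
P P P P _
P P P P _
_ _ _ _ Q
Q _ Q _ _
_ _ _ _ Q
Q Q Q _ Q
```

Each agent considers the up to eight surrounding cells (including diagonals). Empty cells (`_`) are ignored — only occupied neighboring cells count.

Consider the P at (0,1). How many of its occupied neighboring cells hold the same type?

5

Occupied neighbors of (0,1): (0,0)=P, (0,2)=P, (1,0)=P, (1,1)=P, (1,2)=P.
Same type (P): 5 of 5.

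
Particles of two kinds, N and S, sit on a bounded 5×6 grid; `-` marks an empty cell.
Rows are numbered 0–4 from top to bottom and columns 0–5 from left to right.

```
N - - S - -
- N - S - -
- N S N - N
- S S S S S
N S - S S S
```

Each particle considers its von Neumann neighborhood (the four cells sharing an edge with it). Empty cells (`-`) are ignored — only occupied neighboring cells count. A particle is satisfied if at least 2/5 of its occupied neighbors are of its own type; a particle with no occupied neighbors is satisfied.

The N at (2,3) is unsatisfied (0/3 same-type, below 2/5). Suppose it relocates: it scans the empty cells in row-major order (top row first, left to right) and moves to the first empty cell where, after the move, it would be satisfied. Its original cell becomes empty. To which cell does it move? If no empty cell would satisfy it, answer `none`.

Vacating (2,3). Empty cells in order:
  (0,1): 2/2 same-type → satisfied — stop here.

(0,1)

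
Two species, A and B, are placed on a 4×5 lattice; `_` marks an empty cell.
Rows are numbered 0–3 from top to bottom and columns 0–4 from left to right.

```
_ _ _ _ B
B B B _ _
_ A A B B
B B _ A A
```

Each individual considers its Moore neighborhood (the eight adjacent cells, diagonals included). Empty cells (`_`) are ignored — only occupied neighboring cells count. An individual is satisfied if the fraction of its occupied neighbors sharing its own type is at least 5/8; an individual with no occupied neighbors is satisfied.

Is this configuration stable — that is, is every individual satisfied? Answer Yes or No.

No

Row 0: (0,4)B 0/0 ✓
Row 1: (1,0)B 1/2 ✗ · (1,1)B 2/4 ✗ · (1,2)B 2/4 ✗
Row 2: (2,1)A 1/6 ✗ · (2,2)A 2/6 ✗ · (2,3)B 2/5 ✗ · (2,4)B 1/3 ✗
Row 3: (3,0)B 1/2 ✗ · (3,1)B 1/3 ✗ · (3,3)A 2/4 ✗ · (3,4)A 1/3 ✗
For instance (1,0) has only 1/2 same-type neighbors, below 5/8.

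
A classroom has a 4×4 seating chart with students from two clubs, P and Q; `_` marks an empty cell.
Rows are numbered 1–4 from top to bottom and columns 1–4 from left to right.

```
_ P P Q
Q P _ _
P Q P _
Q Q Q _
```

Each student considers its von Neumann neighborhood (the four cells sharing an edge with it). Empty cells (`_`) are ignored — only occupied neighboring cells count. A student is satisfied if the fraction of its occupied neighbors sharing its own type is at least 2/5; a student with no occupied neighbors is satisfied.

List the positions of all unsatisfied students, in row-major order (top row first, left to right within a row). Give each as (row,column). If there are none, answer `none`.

(1,2)P 2/2 ok
(1,3)P 1/2 ok
(1,4)Q 0/1 unhappy
(2,1)Q 0/2 unhappy
(2,2)P 1/3 unhappy
(3,1)P 0/3 unhappy
(3,2)Q 1/4 unhappy
(3,3)P 0/2 unhappy
(4,1)Q 1/2 ok
(4,2)Q 3/3 ok
(4,3)Q 1/2 ok

(1,4), (2,1), (2,2), (3,1), (3,2), (3,3)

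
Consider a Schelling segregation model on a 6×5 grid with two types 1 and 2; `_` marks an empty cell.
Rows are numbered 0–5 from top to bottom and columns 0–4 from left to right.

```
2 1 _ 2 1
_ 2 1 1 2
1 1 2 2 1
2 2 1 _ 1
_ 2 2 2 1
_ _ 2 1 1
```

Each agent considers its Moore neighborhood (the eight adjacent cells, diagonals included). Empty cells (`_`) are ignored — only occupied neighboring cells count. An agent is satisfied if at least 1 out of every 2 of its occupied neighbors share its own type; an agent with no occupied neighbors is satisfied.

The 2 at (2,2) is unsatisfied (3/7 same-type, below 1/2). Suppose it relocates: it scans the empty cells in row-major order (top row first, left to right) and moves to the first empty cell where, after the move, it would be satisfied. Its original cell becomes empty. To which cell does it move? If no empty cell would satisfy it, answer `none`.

Vacating (2,2). Empty cells in order:
  (0,2): 2/5 same-type → still unsatisfied.
  (1,0): 2/5 same-type → still unsatisfied.
  (3,3): 3/7 same-type → still unsatisfied.
  (4,0): 3/3 same-type → satisfied — stop here.

(4,0)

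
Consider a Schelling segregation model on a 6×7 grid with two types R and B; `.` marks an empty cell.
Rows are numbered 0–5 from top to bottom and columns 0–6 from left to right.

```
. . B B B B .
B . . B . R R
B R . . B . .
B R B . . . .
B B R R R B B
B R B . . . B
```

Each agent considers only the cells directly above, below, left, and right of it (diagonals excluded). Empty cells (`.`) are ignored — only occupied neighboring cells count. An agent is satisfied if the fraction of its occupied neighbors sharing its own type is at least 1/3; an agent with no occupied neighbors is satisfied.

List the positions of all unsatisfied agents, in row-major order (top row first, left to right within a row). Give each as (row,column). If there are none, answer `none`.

(3,1), (3,2), (4,1), (4,2), (5,1), (5,2)

(0,2)B 1/1 ok
(0,3)B 3/3 ok
(0,4)B 2/2 ok
(0,5)B 1/2 ok
(1,0)B 1/1 ok
(1,3)B 1/1 ok
(1,5)R 1/2 ok
(1,6)R 1/1 ok
(2,0)B 2/3 ok
(2,1)R 1/2 ok
(2,4)B 0/0 ok
(3,0)B 2/3 ok
(3,1)R 1/4 unhappy
(3,2)B 0/2 unhappy
(4,0)B 3/3 ok
(4,1)B 1/4 unhappy
(4,2)R 1/4 unhappy
(4,3)R 2/2 ok
(4,4)R 1/2 ok
(4,5)B 1/2 ok
(4,6)B 2/2 ok
(5,0)B 1/2 ok
(5,1)R 0/3 unhappy
(5,2)B 0/2 unhappy
(5,6)B 1/1 ok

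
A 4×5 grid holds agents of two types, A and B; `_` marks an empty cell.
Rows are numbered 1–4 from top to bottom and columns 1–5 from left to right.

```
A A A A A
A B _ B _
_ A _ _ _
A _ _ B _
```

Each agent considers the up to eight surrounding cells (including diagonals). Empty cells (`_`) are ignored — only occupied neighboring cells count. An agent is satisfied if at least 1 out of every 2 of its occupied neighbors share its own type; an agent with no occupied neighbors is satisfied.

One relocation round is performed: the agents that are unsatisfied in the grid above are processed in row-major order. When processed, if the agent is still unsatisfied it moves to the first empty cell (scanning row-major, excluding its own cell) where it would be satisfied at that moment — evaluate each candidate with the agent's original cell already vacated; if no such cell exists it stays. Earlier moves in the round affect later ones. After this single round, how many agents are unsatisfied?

0

Initially unsatisfied (in order): (2,2), (2,4).
  (2,2) → (3,3).
  (2,4) → (3,4).
Resulting grid:
A A A A A
A _ _ _ _
_ A B B _
A _ _ B _
All satisfied now.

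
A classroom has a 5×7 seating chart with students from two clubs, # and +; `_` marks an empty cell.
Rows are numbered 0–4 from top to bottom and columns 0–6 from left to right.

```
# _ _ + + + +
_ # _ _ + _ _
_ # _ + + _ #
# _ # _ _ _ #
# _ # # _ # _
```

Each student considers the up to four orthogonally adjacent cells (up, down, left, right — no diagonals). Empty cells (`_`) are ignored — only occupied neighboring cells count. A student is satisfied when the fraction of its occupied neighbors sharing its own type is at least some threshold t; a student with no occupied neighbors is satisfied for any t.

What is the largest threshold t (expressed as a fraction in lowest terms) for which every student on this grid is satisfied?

(0,0)# — no occupied neighbors
(0,3)+ 1/1
(0,4)+ 3/3
(0,5)+ 2/2
(0,6)+ 1/1
(1,1)# 1/1
(1,4)+ 2/2
(2,1)# 1/1
(2,3)+ 1/1
(2,4)+ 2/2
(2,6)# 1/1
(3,0)# 1/1
(3,2)# 1/1
(3,6)# 1/1
(4,0)# 1/1
(4,2)# 2/2
(4,3)# 1/1
(4,5)# — no occupied neighbors
The smallest same-type fraction is 1/1 at (0,3), which reduces to 1/1. Any threshold above that leaves this student unsatisfied.

1/1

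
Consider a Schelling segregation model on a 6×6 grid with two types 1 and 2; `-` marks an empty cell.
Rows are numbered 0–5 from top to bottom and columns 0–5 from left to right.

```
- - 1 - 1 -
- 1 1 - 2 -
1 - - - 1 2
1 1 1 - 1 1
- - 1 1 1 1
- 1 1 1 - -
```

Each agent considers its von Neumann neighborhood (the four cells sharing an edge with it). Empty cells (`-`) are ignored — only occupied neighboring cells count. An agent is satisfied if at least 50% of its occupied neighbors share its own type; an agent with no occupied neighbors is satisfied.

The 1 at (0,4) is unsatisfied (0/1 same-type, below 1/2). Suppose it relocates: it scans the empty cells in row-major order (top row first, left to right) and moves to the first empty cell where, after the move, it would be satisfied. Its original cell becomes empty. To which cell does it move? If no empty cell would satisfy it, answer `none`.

Vacating (0,4). Empty cells in order:
  (0,0): 0/0 same-type → satisfied — stop here.

(0,0)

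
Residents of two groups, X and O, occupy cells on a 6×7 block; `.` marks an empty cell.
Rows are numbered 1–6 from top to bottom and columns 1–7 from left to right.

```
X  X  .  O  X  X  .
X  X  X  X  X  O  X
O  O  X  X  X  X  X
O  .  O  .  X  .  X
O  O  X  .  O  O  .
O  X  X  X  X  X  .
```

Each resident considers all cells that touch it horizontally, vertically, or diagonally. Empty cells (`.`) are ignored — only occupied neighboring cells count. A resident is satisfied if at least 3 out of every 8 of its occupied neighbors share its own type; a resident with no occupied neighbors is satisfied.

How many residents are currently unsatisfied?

(1,1)X 3/3 satisfied
(1,2)X 4/4 satisfied
(1,4)O 0/4 not
(1,5)X 3/5 satisfied
(1,6)X 3/4 satisfied
(2,1)X 3/5 satisfied
(2,2)X 5/7 satisfied
(2,3)X 5/7 satisfied
(2,4)X 6/7 satisfied
(2,5)X 6/8 satisfied
(2,6)O 0/7 not
(2,7)X 3/4 satisfied
(3,1)O 2/4 satisfied
(3,2)O 3/7 satisfied
(3,3)X 4/6 satisfied
(3,4)X 6/7 satisfied
(3,5)X 5/6 satisfied
(3,6)X 6/7 satisfied
(3,7)X 3/4 satisfied
(4,1)O 4/4 satisfied
(4,3)O 2/5 satisfied
(4,5)X 3/5 satisfied
(4,7)X 2/3 satisfied
(5,1)O 3/4 satisfied
(5,2)O 4/7 satisfied
(5,3)X 3/5 satisfied
(5,5)O 1/5 not
(5,6)O 1/5 not
(6,1)O 2/3 satisfied
(6,2)X 2/5 satisfied
(6,3)X 3/4 satisfied
(6,4)X 3/4 satisfied
(6,5)X 2/4 satisfied
(6,6)X 1/3 not
Unsatisfied: (1,4), (2,6), (5,5), (5,6), (6,6) — 5 in total.

5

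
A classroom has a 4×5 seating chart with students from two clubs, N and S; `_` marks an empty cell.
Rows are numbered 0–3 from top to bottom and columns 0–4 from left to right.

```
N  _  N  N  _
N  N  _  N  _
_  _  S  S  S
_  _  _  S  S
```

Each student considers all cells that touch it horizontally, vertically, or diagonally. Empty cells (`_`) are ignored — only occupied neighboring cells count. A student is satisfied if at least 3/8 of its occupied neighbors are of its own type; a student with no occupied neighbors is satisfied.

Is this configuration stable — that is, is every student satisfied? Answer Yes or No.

Row 0: (0,0)N 2/2 ok · (0,2)N 3/3 ok · (0,3)N 2/2 ok
Row 1: (1,0)N 2/2 ok · (1,1)N 3/4 ok · (1,3)N 2/5 ok
Row 2: (2,2)S 2/4 ok · (2,3)S 4/5 ok · (2,4)S 3/4 ok
Row 3: (3,3)S 4/4 ok · (3,4)S 3/3 ok
All meet the threshold, so the configuration is stable.

Yes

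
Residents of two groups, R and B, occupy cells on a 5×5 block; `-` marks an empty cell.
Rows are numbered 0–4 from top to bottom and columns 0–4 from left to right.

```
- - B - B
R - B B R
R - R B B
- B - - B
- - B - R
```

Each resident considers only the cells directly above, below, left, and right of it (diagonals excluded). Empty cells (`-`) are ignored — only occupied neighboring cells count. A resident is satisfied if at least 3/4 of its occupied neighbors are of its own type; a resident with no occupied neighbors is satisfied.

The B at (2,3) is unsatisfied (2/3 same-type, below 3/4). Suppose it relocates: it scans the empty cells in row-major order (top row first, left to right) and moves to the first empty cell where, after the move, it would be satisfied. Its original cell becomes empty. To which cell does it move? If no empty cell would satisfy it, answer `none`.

(0,1)

Vacating (2,3). Empty cells in order:
  (0,0): 0/1 same-type → still unsatisfied.
  (0,1): 1/1 same-type → satisfied — stop here.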